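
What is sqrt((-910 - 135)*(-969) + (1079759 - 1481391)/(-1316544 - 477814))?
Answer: sqrt(815076482851004869)/897179 ≈ 1006.3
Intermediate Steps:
sqrt((-910 - 135)*(-969) + (1079759 - 1481391)/(-1316544 - 477814)) = sqrt(-1045*(-969) - 401632/(-1794358)) = sqrt(1012605 - 401632*(-1/1794358)) = sqrt(1012605 + 200816/897179) = sqrt(908488142111/897179) = sqrt(815076482851004869)/897179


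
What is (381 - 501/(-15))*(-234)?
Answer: -484848/5 ≈ -96970.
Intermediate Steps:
(381 - 501/(-15))*(-234) = (381 - 501*(-1/15))*(-234) = (381 + 167/5)*(-234) = (2072/5)*(-234) = -484848/5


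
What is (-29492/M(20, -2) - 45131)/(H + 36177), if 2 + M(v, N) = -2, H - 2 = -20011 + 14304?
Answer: -18879/15236 ≈ -1.2391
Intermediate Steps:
H = -5705 (H = 2 + (-20011 + 14304) = 2 - 5707 = -5705)
M(v, N) = -4 (M(v, N) = -2 - 2 = -4)
(-29492/M(20, -2) - 45131)/(H + 36177) = (-29492/(-4) - 45131)/(-5705 + 36177) = (-29492*(-1)/4 - 45131)/30472 = (-101*(-73) - 45131)*(1/30472) = (7373 - 45131)*(1/30472) = -37758*1/30472 = -18879/15236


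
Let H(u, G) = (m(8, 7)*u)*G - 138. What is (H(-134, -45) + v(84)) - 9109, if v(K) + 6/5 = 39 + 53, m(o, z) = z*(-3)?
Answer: -678931/5 ≈ -1.3579e+5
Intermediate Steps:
m(o, z) = -3*z
v(K) = 454/5 (v(K) = -6/5 + (39 + 53) = -6/5 + 92 = 454/5)
H(u, G) = -138 - 21*G*u (H(u, G) = ((-3*7)*u)*G - 138 = (-21*u)*G - 138 = -21*G*u - 138 = -138 - 21*G*u)
(H(-134, -45) + v(84)) - 9109 = ((-138 - 21*(-45)*(-134)) + 454/5) - 9109 = ((-138 - 126630) + 454/5) - 9109 = (-126768 + 454/5) - 9109 = -633386/5 - 9109 = -678931/5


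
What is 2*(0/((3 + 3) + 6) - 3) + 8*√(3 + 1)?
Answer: 10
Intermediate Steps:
2*(0/((3 + 3) + 6) - 3) + 8*√(3 + 1) = 2*(0/(6 + 6) - 3) + 8*√4 = 2*(0/12 - 3) + 8*2 = 2*((1/12)*0 - 3) + 16 = 2*(0 - 3) + 16 = 2*(-3) + 16 = -6 + 16 = 10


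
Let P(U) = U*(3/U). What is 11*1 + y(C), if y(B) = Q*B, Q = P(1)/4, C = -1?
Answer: 41/4 ≈ 10.250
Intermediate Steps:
P(U) = 3
Q = ¾ (Q = 3/4 = 3*(¼) = ¾ ≈ 0.75000)
y(B) = 3*B/4
11*1 + y(C) = 11*1 + (¾)*(-1) = 11 - ¾ = 41/4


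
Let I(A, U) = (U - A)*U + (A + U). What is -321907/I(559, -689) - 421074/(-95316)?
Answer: 1061961908/262651181 ≈ 4.0432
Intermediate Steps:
I(A, U) = A + U + U*(U - A) (I(A, U) = U*(U - A) + (A + U) = A + U + U*(U - A))
-321907/I(559, -689) - 421074/(-95316) = -321907/(559 - 689 + (-689)² - 1*559*(-689)) - 421074/(-95316) = -321907/(559 - 689 + 474721 + 385151) - 421074*(-1/95316) = -321907/859742 + 70179/15886 = 1061961908/262651181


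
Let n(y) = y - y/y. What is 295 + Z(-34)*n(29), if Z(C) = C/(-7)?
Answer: 431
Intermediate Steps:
Z(C) = -C/7 (Z(C) = C*(-⅐) = -C/7)
n(y) = -1 + y (n(y) = y - 1*1 = y - 1 = -1 + y)
295 + Z(-34)*n(29) = 295 + (-⅐*(-34))*(-1 + 29) = 295 + (34/7)*28 = 295 + 136 = 431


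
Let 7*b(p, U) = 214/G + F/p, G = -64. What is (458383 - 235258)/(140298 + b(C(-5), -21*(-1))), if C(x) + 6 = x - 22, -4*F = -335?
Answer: 329868000/207415321 ≈ 1.5904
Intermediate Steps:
F = 335/4 (F = -1/4*(-335) = 335/4 ≈ 83.750)
C(x) = -28 + x (C(x) = -6 + (x - 22) = -6 + (-22 + x) = -28 + x)
b(p, U) = -107/224 + 335/(28*p) (b(p, U) = (214/(-64) + 335/(4*p))/7 = (214*(-1/64) + 335/(4*p))/7 = (-107/32 + 335/(4*p))/7 = -107/224 + 335/(28*p))
(458383 - 235258)/(140298 + b(C(-5), -21*(-1))) = (458383 - 235258)/(140298 + (2680 - 107*(-28 - 5))/(224*(-28 - 5))) = 223125/(140298 + (1/224)*(2680 - 107*(-33))/(-33)) = 223125/(140298 + (1/224)*(-1/33)*(2680 + 3531)) = 223125/(140298 + (1/224)*(-1/33)*6211) = 223125/(140298 - 6211/7392) = 223125/(1037076605/7392) = 223125*(7392/1037076605) = 329868000/207415321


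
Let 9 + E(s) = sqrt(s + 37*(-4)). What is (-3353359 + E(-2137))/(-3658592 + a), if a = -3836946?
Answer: 1676684/3747769 - I*sqrt(2285)/7495538 ≈ 0.44738 - 6.3773e-6*I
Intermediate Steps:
E(s) = -9 + sqrt(-148 + s) (E(s) = -9 + sqrt(s + 37*(-4)) = -9 + sqrt(s - 148) = -9 + sqrt(-148 + s))
(-3353359 + E(-2137))/(-3658592 + a) = (-3353359 + (-9 + sqrt(-148 - 2137)))/(-3658592 - 3836946) = (-3353359 + (-9 + sqrt(-2285)))/(-7495538) = (-3353359 + (-9 + I*sqrt(2285)))*(-1/7495538) = (-3353368 + I*sqrt(2285))*(-1/7495538) = 1676684/3747769 - I*sqrt(2285)/7495538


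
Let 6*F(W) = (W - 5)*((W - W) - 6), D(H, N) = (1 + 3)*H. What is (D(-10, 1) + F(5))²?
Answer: 1600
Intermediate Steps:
D(H, N) = 4*H
F(W) = 5 - W (F(W) = ((W - 5)*((W - W) - 6))/6 = ((-5 + W)*(0 - 6))/6 = ((-5 + W)*(-6))/6 = (30 - 6*W)/6 = 5 - W)
(D(-10, 1) + F(5))² = (4*(-10) + (5 - 1*5))² = (-40 + (5 - 5))² = (-40 + 0)² = (-40)² = 1600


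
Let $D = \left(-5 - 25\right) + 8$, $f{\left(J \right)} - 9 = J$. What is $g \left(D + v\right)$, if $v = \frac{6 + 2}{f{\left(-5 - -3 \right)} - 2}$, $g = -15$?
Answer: $306$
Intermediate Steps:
$f{\left(J \right)} = 9 + J$
$D = -22$ ($D = \left(-5 - 25\right) + 8 = -30 + 8 = -22$)
$v = \frac{8}{5}$ ($v = \frac{6 + 2}{\left(9 - 2\right) - 2} = \frac{8}{\left(9 + \left(-5 + 3\right)\right) - 2} = \frac{8}{\left(9 - 2\right) - 2} = \frac{8}{7 - 2} = \frac{8}{5} \approx 1.6$)
$g \left(D + v\right) = - 15 \left(-22 + \frac{8}{5}\right) = \left(-15\right) \left(- \frac{102}{5}\right) = 306$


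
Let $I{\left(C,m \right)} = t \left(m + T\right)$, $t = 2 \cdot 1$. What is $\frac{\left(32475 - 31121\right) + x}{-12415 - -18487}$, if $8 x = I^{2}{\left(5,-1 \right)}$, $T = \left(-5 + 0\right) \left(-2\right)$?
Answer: $\frac{2789}{12144} \approx 0.22966$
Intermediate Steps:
$t = 2$
$T = 10$ ($T = \left(-5\right) \left(-2\right) = 10$)
$I{\left(C,m \right)} = 20 + 2 m$ ($I{\left(C,m \right)} = 2 \left(m + 10\right) = 2 \left(10 + m\right) = 20 + 2 m$)
$x = \frac{81}{2}$ ($x = \frac{\left(20 + 2 \left(-1\right)\right)^{2}}{8} = \frac{\left(20 - 2\right)^{2}}{8} = \frac{18^{2}}{8} = \frac{1}{8} \cdot 324 = \frac{81}{2} \approx 40.5$)
$\frac{\left(32475 - 31121\right) + x}{-12415 - -18487} = \frac{\left(32475 - 31121\right) + \frac{81}{2}}{-12415 - -18487} = \frac{1354 + \frac{81}{2}}{-12415 + 18487} = \frac{2789}{2 \cdot 6072} = \frac{2789}{2} \cdot \frac{1}{6072} = \frac{2789}{12144}$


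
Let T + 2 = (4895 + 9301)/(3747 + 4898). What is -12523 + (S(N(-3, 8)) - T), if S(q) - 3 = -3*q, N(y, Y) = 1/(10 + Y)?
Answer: -7136291/570 ≈ -12520.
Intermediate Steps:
T = -34/95 (T = -2 + (4895 + 9301)/(3747 + 4898) = -2 + 14196/8645 = -2 + 14196*(1/8645) = -2 + 156/95 = -34/95 ≈ -0.35789)
S(q) = 3 - 3*q
-12523 + (S(N(-3, 8)) - T) = -12523 + ((3 - 3/(10 + 8)) - 1*(-34/95)) = -12523 + ((3 - 3/18) + 34/95) = -12523 + ((3 - 3*1/18) + 34/95) = -12523 + ((3 - ⅙) + 34/95) = -12523 + (17/6 + 34/95) = -12523 + 1819/570 = -7136291/570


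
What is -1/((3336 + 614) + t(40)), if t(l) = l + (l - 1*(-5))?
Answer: -1/4035 ≈ -0.00024783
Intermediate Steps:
t(l) = 5 + 2*l (t(l) = l + (l + 5) = l + (5 + l) = 5 + 2*l)
-1/((3336 + 614) + t(40)) = -1/((3336 + 614) + (5 + 2*40)) = -1/(3950 + (5 + 80)) = -1/(3950 + 85) = -1/4035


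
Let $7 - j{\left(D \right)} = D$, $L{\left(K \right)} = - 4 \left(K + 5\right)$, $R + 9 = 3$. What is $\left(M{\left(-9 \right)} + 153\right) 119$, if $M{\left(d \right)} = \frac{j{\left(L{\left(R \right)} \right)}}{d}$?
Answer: $\frac{54502}{3} \approx 18167.0$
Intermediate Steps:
$R = -6$ ($R = -9 + 3 = -6$)
$L{\left(K \right)} = -20 - 4 K$ ($L{\left(K \right)} = - 4 \left(5 + K\right) = -20 - 4 K$)
$j{\left(D \right)} = 7 - D$
$M{\left(d \right)} = \frac{3}{d}$ ($M{\left(d \right)} = \frac{7 - \left(-20 - -24\right)}{d} = \frac{7 - \left(-20 + 24\right)}{d} = \frac{7 - 4}{d} = \frac{3}{d}$)
$\left(M{\left(-9 \right)} + 153\right) 119 = \left(\frac{3}{-9} + 153\right) 119 = \left(3 \left(- \frac{1}{9}\right) + 153\right) 119 = \left(- \frac{1}{3} + 153\right) 119 = \frac{458}{3} \cdot 119 = \frac{54502}{3}$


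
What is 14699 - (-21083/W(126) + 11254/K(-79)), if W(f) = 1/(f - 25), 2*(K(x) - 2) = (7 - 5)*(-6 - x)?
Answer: 160794896/75 ≈ 2.1439e+6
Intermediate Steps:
K(x) = -4 - x (K(x) = 2 + ((7 - 5)*(-6 - x))/2 = 2 + (2*(-6 - x))/2 = 2 + (-12 - 2*x)/2 = 2 + (-6 - x) = -4 - x)
W(f) = 1/(-25 + f)
14699 - (-21083/W(126) + 11254/K(-79)) = 14699 - (-21083/(1/(-25 + 126)) + 11254/(-4 - 1*(-79))) = 14699 - (-21083/(1/101) + 11254/(-4 + 79)) = 14699 - (-21083/1/101 + 11254/75) = 14699 - (-21083*101 + 11254*(1/75)) = 14699 - (-2129383 + 11254/75) = 14699 - 1*(-159692471/75) = 14699 + 159692471/75 = 160794896/75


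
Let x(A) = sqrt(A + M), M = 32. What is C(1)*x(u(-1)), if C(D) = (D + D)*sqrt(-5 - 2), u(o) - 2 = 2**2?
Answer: 2*I*sqrt(266) ≈ 32.619*I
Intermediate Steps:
u(o) = 6 (u(o) = 2 + 2**2 = 2 + 4 = 6)
C(D) = 2*I*D*sqrt(7) (C(D) = (2*D)*sqrt(-7) = (2*D)*(I*sqrt(7)) = 2*I*D*sqrt(7))
x(A) = sqrt(32 + A) (x(A) = sqrt(A + 32) = sqrt(32 + A))
C(1)*x(u(-1)) = (2*I*1*sqrt(7))*sqrt(32 + 6) = (2*I*sqrt(7))*sqrt(38) = 2*I*sqrt(266)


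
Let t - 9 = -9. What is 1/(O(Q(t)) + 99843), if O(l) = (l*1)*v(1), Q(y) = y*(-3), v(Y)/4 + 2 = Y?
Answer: 1/99843 ≈ 1.0016e-5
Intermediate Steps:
t = 0 (t = 9 - 9 = 0)
v(Y) = -8 + 4*Y
Q(y) = -3*y
O(l) = -4*l (O(l) = (l*1)*(-8 + 4*1) = l*(-8 + 4) = l*(-4) = -4*l)
1/(O(Q(t)) + 99843) = 1/(-(-12)*0 + 99843) = 1/(-4*0 + 99843) = 1/(0 + 99843) = 1/99843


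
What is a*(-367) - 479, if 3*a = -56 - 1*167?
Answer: 80404/3 ≈ 26801.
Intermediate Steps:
a = -223/3 (a = (-56 - 1*167)/3 = (-56 - 167)/3 = (⅓)*(-223) = -223/3 ≈ -74.333)
a*(-367) - 479 = -223/3*(-367) - 479 = 81841/3 - 479 = 80404/3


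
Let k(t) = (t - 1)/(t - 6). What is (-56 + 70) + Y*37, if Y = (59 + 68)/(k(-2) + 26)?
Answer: 40546/211 ≈ 192.16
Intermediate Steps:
k(t) = (-1 + t)/(-6 + t)
Y = 1016/211 (Y = (59 + 68)/((-1 - 2)/(-6 - 2) + 26) = 127/(-3/(-8) + 26) = 127/(-⅛*(-3) + 26) = 127/(3/8 + 26) = 127/(211/8) = 127*(8/211) = 1016/211 ≈ 4.8152)
(-56 + 70) + Y*37 = (-56 + 70) + (1016/211)*37 = 14 + 37592/211 = 40546/211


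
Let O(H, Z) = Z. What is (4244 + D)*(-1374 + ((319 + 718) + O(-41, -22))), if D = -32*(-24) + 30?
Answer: -1810078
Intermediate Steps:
D = 798 (D = 768 + 30 = 798)
(4244 + D)*(-1374 + ((319 + 718) + O(-41, -22))) = (4244 + 798)*(-1374 + ((319 + 718) - 22)) = 5042*(-1374 + (1037 - 22)) = 5042*(-1374 + 1015) = 5042*(-359) = -1810078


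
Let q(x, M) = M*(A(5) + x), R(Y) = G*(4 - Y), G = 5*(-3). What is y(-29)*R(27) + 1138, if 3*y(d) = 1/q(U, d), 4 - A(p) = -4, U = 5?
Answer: 428911/377 ≈ 1137.7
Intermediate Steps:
G = -15
A(p) = 8 (A(p) = 4 - 1*(-4) = 4 + 4 = 8)
R(Y) = -60 + 15*Y (R(Y) = -15*(4 - Y) = -60 + 15*Y)
q(x, M) = M*(8 + x)
y(d) = 1/(39*d) (y(d) = 1/(3*((d*(8 + 5)))) = 1/(3*((d*13))) = 1/(3*((13*d))) = (1/(13*d))/3 = 1/(39*d))
y(-29)*R(27) + 1138 = ((1/39)/(-29))*(-60 + 15*27) + 1138 = ((1/39)*(-1/29))*(-60 + 405) + 1138 = -1/1131*345 + 1138 = -115/377 + 1138 = 428911/377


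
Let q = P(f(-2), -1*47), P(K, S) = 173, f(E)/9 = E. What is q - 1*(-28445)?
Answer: 28618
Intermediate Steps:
f(E) = 9*E
q = 173
q - 1*(-28445) = 173 - 1*(-28445) = 173 + 28445 = 28618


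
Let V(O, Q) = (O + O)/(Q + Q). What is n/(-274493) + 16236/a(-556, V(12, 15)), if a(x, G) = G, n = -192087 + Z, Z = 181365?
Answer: 5570846157/274493 ≈ 20295.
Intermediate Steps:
n = -10722 (n = -192087 + 181365 = -10722)
V(O, Q) = O/Q (V(O, Q) = (2*O)/((2*Q)) = (2*O)*(1/(2*Q)) = O/Q)
n/(-274493) + 16236/a(-556, V(12, 15)) = -10722/(-274493) + 16236/((12/15)) = -10722*(-1/274493) + 16236/((12*(1/15))) = 10722/274493 + 16236/(⅘) = 10722/274493 + 16236*(5/4) = 10722/274493 + 20295 = 5570846157/274493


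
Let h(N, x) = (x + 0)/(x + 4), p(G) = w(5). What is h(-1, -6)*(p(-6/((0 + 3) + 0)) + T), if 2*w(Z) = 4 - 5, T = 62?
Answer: 369/2 ≈ 184.50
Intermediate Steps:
w(Z) = -1/2 (w(Z) = (4 - 5)/2 = (1/2)*(-1) = -1/2)
p(G) = -1/2
h(N, x) = x/(4 + x)
h(-1, -6)*(p(-6/((0 + 3) + 0)) + T) = (-6/(4 - 6))*(-1/2 + 62) = -6/(-2)*(123/2) = -6*(-1/2)*(123/2) = 3*(123/2) = 369/2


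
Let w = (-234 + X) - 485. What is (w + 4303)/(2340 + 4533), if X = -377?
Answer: 1069/2291 ≈ 0.46661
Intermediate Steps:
w = -1096 (w = (-234 - 377) - 485 = -611 - 485 = -1096)
(w + 4303)/(2340 + 4533) = (-1096 + 4303)/(2340 + 4533) = 3207/6873 = 3207*(1/6873) = 1069/2291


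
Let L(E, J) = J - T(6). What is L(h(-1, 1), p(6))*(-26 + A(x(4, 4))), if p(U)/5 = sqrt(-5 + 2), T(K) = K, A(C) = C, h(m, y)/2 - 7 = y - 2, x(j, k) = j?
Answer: 132 - 110*I*sqrt(3) ≈ 132.0 - 190.53*I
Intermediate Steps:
h(m, y) = 10 + 2*y (h(m, y) = 14 + 2*(y - 2) = 14 + 2*(-2 + y) = 14 + (-4 + 2*y) = 10 + 2*y)
p(U) = 5*I*sqrt(3) (p(U) = 5*sqrt(-5 + 2) = 5*sqrt(-3) = 5*(I*sqrt(3)) = 5*I*sqrt(3))
L(E, J) = -6 + J (L(E, J) = J - 1*6 = J - 6 = -6 + J)
L(h(-1, 1), p(6))*(-26 + A(x(4, 4))) = (-6 + 5*I*sqrt(3))*(-26 + 4) = (-6 + 5*I*sqrt(3))*(-22) = 132 - 110*I*sqrt(3)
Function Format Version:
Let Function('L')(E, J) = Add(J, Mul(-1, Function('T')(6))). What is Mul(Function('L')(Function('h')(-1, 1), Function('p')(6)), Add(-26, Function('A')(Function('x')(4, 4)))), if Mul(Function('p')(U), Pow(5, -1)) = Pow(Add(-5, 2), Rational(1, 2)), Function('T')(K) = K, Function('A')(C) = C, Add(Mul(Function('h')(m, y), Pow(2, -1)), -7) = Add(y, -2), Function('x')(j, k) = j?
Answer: Add(132, Mul(-110, I, Pow(3, Rational(1, 2)))) ≈ Add(132.00, Mul(-190.53, I))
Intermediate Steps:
Function('h')(m, y) = Add(10, Mul(2, y)) (Function('h')(m, y) = Add(14, Mul(2, Add(y, -2))) = Add(14, Mul(2, Add(-2, y))) = Add(14, Add(-4, Mul(2, y))) = Add(10, Mul(2, y)))
Function('p')(U) = Mul(5, I, Pow(3, Rational(1, 2))) (Function('p')(U) = Mul(5, Pow(Add(-5, 2), Rational(1, 2))) = Mul(5, Pow(-3, Rational(1, 2))) = Mul(5, Mul(I, Pow(3, Rational(1, 2)))) = Mul(5, I, Pow(3, Rational(1, 2))))
Function('L')(E, J) = Add(-6, J) (Function('L')(E, J) = Add(J, Mul(-1, 6)) = Add(J, -6) = Add(-6, J))
Mul(Function('L')(Function('h')(-1, 1), Function('p')(6)), Add(-26, Function('A')(Function('x')(4, 4)))) = Mul(Add(-6, Mul(5, I, Pow(3, Rational(1, 2)))), Add(-26, 4)) = Mul(Add(-6, Mul(5, I, Pow(3, Rational(1, 2)))), -22) = Add(132, Mul(-110, I, Pow(3, Rational(1, 2))))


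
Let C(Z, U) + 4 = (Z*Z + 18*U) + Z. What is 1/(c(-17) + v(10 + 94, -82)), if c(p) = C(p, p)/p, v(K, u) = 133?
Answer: 17/2299 ≈ 0.0073945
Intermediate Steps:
C(Z, U) = -4 + Z + Z² + 18*U (C(Z, U) = -4 + ((Z*Z + 18*U) + Z) = -4 + ((Z² + 18*U) + Z) = -4 + (Z + Z² + 18*U) = -4 + Z + Z² + 18*U)
c(p) = (-4 + p² + 19*p)/p (c(p) = (-4 + p + p² + 18*p)/p = (-4 + p² + 19*p)/p)
1/(c(-17) + v(10 + 94, -82)) = 1/((19 - 17 - 4/(-17)) + 133) = 1/((19 - 17 - 4*(-1/17)) + 133) = 1/((19 - 17 + 4/17) + 133) = 1/(38/17 + 133) = 1/(2299/17) = 17/2299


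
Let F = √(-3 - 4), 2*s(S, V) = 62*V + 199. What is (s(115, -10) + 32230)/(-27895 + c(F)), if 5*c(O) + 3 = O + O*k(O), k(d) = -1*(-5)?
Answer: -22330079105/19454112736 - 960585*I*√7/19454112736 ≈ -1.1478 - 0.00013064*I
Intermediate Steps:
s(S, V) = 199/2 + 31*V (s(S, V) = (62*V + 199)/2 = (199 + 62*V)/2 = 199/2 + 31*V)
k(d) = 5
F = I*√7 (F = √(-7) = I*√7 ≈ 2.6458*I)
c(O) = -⅗ + 6*O/5 (c(O) = -⅗ + (O + O*5)/5 = -⅗ + (O + 5*O)/5 = -⅗ + (6*O)/5 = -⅗ + 6*O/5)
(s(115, -10) + 32230)/(-27895 + c(F)) = ((199/2 + 31*(-10)) + 32230)/(-27895 + (-⅗ + 6*(I*√7)/5)) = ((199/2 - 310) + 32230)/(-27895 + (-⅗ + 6*I*√7/5)) = (-421/2 + 32230)/(-139478/5 + 6*I*√7/5) = 64039/(2*(-139478/5 + 6*I*√7/5))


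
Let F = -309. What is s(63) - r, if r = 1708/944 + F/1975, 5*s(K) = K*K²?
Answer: 23308610939/466100 ≈ 50008.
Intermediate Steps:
s(K) = K³/5 (s(K) = (K*K²)/5 = K³/5)
r = 770401/466100 (r = 1708/944 - 309/1975 = 1708*(1/944) - 309*1/1975 = 427/236 - 309/1975 = 770401/466100 ≈ 1.6529)
s(63) - r = (⅕)*63³ - 1*770401/466100 = (⅕)*250047 - 770401/466100 = 250047/5 - 770401/466100 = 23308610939/466100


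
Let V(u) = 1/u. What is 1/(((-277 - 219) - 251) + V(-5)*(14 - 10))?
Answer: -5/3739 ≈ -0.0013373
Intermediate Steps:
1/(((-277 - 219) - 251) + V(-5)*(14 - 10)) = 1/(((-277 - 219) - 251) + (14 - 10)/(-5)) = 1/((-496 - 251) - 1/5*4) = 1/(-747 - 4/5) = 1/(-3739/5) = -5/3739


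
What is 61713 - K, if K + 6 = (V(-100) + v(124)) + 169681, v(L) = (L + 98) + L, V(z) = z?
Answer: -108208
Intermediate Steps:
v(L) = 98 + 2*L (v(L) = (98 + L) + L = 98 + 2*L)
K = 169921 (K = -6 + ((-100 + (98 + 2*124)) + 169681) = -6 + ((-100 + (98 + 248)) + 169681) = -6 + ((-100 + 346) + 169681) = -6 + (246 + 169681) = -6 + 169927 = 169921)
61713 - K = 61713 - 1*169921 = 61713 - 169921 = -108208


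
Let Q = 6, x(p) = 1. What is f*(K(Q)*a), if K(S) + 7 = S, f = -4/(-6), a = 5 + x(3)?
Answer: -4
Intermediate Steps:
a = 6 (a = 5 + 1 = 6)
f = ⅔ (f = -4*(-⅙) = ⅔ ≈ 0.66667)
K(S) = -7 + S
f*(K(Q)*a) = 2*((-7 + 6)*6)/3 = 2*(-1*6)/3 = (⅔)*(-6) = -4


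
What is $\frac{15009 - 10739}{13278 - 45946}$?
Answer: $- \frac{2135}{16334} \approx -0.13071$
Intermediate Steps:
$\frac{15009 - 10739}{13278 - 45946} = \frac{4270}{-32668} = 4270 \left(- \frac{1}{32668}\right) = - \frac{2135}{16334}$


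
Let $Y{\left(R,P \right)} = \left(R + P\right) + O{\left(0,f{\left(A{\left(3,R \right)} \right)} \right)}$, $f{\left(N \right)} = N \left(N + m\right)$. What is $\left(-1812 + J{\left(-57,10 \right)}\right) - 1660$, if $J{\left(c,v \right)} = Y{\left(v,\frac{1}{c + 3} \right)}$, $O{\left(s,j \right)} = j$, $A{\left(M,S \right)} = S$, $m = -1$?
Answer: $- \frac{182089}{54} \approx -3372.0$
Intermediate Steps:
$f{\left(N \right)} = N \left(-1 + N\right)$ ($f{\left(N \right)} = N \left(N - 1\right) = N \left(-1 + N\right)$)
$Y{\left(R,P \right)} = P + R + R \left(-1 + R\right)$ ($Y{\left(R,P \right)} = \left(R + P\right) + R \left(-1 + R\right) = \left(P + R\right) + R \left(-1 + R\right) = P + R + R \left(-1 + R\right)$)
$J{\left(c,v \right)} = v^{2} + \frac{1}{3 + c}$ ($J{\left(c,v \right)} = \frac{1}{c + 3} + v^{2} = \frac{1}{3 + c} + v^{2} = v^{2} + \frac{1}{3 + c}$)
$\left(-1812 + J{\left(-57,10 \right)}\right) - 1660 = \left(-1812 + \frac{1 + 10^{2} \left(3 - 57\right)}{3 - 57}\right) - 1660 = \left(-1812 + \frac{1 + 100 \left(-54\right)}{-54}\right) - 1660 = \left(-1812 - \frac{1 - 5400}{54}\right) - 1660 = \left(-1812 - - \frac{5399}{54}\right) - 1660 = \left(-1812 + \frac{5399}{54}\right) - 1660 = - \frac{92449}{54} - 1660 = - \frac{182089}{54}$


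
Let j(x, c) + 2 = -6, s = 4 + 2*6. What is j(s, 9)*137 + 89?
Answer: -1007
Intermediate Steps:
s = 16 (s = 4 + 12 = 16)
j(x, c) = -8 (j(x, c) = -2 - 6 = -8)
j(s, 9)*137 + 89 = -8*137 + 89 = -1096 + 89 = -1007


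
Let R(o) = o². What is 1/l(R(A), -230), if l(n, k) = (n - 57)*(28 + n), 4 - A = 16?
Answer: 1/14964 ≈ 6.6827e-5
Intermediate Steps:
A = -12 (A = 4 - 1*16 = 4 - 16 = -12)
l(n, k) = (-57 + n)*(28 + n)
1/l(R(A), -230) = 1/(-1596 + ((-12)²)² - 29*(-12)²) = 1/(-1596 + 144² - 29*144) = 1/(-1596 + 20736 - 4176) = 1/14964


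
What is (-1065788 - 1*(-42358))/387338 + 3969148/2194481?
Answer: -354247920903/425002940789 ≈ -0.83352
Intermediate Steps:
(-1065788 - 1*(-42358))/387338 + 3969148/2194481 = (-1065788 + 42358)*(1/387338) + 3969148*(1/2194481) = -1023430*1/387338 + 3969148/2194481 = -511715/193669 + 3969148/2194481 = -354247920903/425002940789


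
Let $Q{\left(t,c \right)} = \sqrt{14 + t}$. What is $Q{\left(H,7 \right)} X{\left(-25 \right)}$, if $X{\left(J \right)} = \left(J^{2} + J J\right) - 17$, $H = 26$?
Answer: $2466 \sqrt{10} \approx 7798.2$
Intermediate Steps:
$X{\left(J \right)} = -17 + 2 J^{2}$ ($X{\left(J \right)} = \left(J^{2} + J^{2}\right) - 17 = 2 J^{2} - 17 = -17 + 2 J^{2}$)
$Q{\left(H,7 \right)} X{\left(-25 \right)} = \sqrt{14 + 26} \left(-17 + 2 \left(-25\right)^{2}\right) = \sqrt{40} \left(-17 + 2 \cdot 625\right) = 2 \sqrt{10} \left(-17 + 1250\right) = 2 \sqrt{10} \cdot 1233 = 2466 \sqrt{10}$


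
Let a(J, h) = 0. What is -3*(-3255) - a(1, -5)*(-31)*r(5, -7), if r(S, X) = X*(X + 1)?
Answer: 9765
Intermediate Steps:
r(S, X) = X*(1 + X)
-3*(-3255) - a(1, -5)*(-31)*r(5, -7) = -3*(-3255) - 0*(-31)*(-7*(1 - 7)) = 9765 - 0*(-7*(-6)) = 9765 - 0*42 = 9765 - 1*0 = 9765 + 0 = 9765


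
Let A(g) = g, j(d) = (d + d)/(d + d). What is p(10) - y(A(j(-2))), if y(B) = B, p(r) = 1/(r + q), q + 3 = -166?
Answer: -160/159 ≈ -1.0063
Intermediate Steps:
q = -169 (q = -3 - 166 = -169)
j(d) = 1 (j(d) = (2*d)/((2*d)) = (2*d)*(1/(2*d)) = 1)
p(r) = 1/(-169 + r) (p(r) = 1/(r - 169) = 1/(-169 + r))
p(10) - y(A(j(-2))) = 1/(-169 + 10) - 1*1 = 1/(-159) - 1 = -1/159 - 1 = -160/159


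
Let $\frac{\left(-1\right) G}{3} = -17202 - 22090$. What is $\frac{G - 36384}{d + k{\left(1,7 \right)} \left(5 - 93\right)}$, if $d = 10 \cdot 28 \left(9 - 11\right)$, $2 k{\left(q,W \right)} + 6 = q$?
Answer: $- \frac{20373}{85} \approx -239.68$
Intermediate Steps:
$k{\left(q,W \right)} = -3 + \frac{q}{2}$
$d = -560$ ($d = 280 \left(-2\right) = -560$)
$G = 117876$ ($G = - 3 \left(-17202 - 22090\right) = \left(-3\right) \left(-39292\right) = 117876$)
$\frac{G - 36384}{d + k{\left(1,7 \right)} \left(5 - 93\right)} = \frac{117876 - 36384}{-560 + \left(-3 + \frac{1}{2} \cdot 1\right) \left(5 - 93\right)} = \frac{81492}{-560 + \left(-3 + \frac{1}{2}\right) \left(-88\right)} = \frac{81492}{-560 - -220} = \frac{81492}{-560 + 220} = \frac{81492}{-340} = 81492 \left(- \frac{1}{340}\right) = - \frac{20373}{85}$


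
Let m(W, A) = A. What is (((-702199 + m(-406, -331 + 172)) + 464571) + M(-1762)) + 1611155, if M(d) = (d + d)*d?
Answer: 7582656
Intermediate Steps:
M(d) = 2*d² (M(d) = (2*d)*d = 2*d²)
(((-702199 + m(-406, -331 + 172)) + 464571) + M(-1762)) + 1611155 = (((-702199 + (-331 + 172)) + 464571) + 2*(-1762)²) + 1611155 = (((-702199 - 159) + 464571) + 2*3104644) + 1611155 = ((-702358 + 464571) + 6209288) + 1611155 = (-237787 + 6209288) + 1611155 = 5971501 + 1611155 = 7582656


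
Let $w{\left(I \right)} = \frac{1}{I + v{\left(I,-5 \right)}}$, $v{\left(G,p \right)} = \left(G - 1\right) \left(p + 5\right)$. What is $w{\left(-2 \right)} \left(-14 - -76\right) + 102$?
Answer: $71$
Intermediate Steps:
$v{\left(G,p \right)} = \left(-1 + G\right) \left(5 + p\right)$
$w{\left(I \right)} = \frac{1}{I}$ ($w{\left(I \right)} = \frac{1}{I + \left(-5 - -5 + 5 I + I \left(-5\right)\right)} = \frac{1}{I + \left(-5 + 5 + 5 I - 5 I\right)} = \frac{1}{I + 0} = \frac{1}{I}$)
$w{\left(-2 \right)} \left(-14 - -76\right) + 102 = \frac{-14 - -76}{-2} + 102 = - \frac{-14 + 76}{2} + 102 = \left(- \frac{1}{2}\right) 62 + 102 = -31 + 102 = 71$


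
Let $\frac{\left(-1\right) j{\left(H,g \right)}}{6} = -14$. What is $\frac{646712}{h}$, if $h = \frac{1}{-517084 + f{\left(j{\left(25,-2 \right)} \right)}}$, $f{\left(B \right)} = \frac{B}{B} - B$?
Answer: $-334458104904$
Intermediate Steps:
$j{\left(H,g \right)} = 84$ ($j{\left(H,g \right)} = \left(-6\right) \left(-14\right) = 84$)
$f{\left(B \right)} = 1 - B$
$h = - \frac{1}{517167}$ ($h = \frac{1}{-517084 + \left(1 - 84\right)} = \frac{1}{-517084 - 83} = \frac{1}{-517167} = - \frac{1}{517167} \approx -1.9336 \cdot 10^{-6}$)
$\frac{646712}{h} = \frac{646712}{- \frac{1}{517167}} = 646712 \left(-517167\right) = -334458104904$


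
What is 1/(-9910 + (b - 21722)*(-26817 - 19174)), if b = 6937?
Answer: 1/679967025 ≈ 1.4707e-9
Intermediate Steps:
1/(-9910 + (b - 21722)*(-26817 - 19174)) = 1/(-9910 + (6937 - 21722)*(-26817 - 19174)) = 1/(-9910 - 14785*(-45991)) = 1/(-9910 + 679976935) = 1/679967025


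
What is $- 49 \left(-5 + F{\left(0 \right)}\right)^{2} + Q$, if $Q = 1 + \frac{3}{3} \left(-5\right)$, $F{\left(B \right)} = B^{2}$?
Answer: $-1229$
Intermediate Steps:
$Q = -4$ ($Q = 1 + 3 \cdot \frac{1}{3} \left(-5\right) = 1 + 1 \left(-5\right) = 1 - 5 = -4$)
$- 49 \left(-5 + F{\left(0 \right)}\right)^{2} + Q = - 49 \left(-5 + 0^{2}\right)^{2} - 4 = - 49 \left(-5 + 0\right)^{2} - 4 = - 49 \left(-5\right)^{2} - 4 = \left(-49\right) 25 - 4 = -1225 - 4 = -1229$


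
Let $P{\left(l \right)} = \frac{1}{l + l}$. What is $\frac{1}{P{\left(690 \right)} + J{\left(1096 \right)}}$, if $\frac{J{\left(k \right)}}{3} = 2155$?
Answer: $\frac{1380}{8921701} \approx 0.00015468$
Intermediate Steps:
$J{\left(k \right)} = 6465$ ($J{\left(k \right)} = 3 \cdot 2155 = 6465$)
$P{\left(l \right)} = \frac{1}{2 l}$
$\frac{1}{P{\left(690 \right)} + J{\left(1096 \right)}} = \frac{1}{\frac{1}{2 \cdot 690} + 6465} = \frac{1}{\frac{1}{2} \cdot \frac{1}{690} + 6465} = \frac{1}{\frac{1}{1380} + 6465} = \frac{1}{\frac{8921701}{1380}} = \frac{1380}{8921701}$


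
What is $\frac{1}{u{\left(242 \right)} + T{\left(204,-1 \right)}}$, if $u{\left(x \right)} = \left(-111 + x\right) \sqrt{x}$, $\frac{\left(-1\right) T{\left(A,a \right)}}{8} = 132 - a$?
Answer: $\frac{532}{1510433} + \frac{1441 \sqrt{2}}{3020866} \approx 0.0010268$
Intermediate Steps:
$T{\left(A,a \right)} = -1056 + 8 a$ ($T{\left(A,a \right)} = - 8 \left(132 - a\right) = -1056 + 8 a$)
$u{\left(x \right)} = \sqrt{x} \left(-111 + x\right)$
$\frac{1}{u{\left(242 \right)} + T{\left(204,-1 \right)}} = \frac{1}{\sqrt{242} \left(-111 + 242\right) + \left(-1056 + 8 \left(-1\right)\right)} = \frac{1}{11 \sqrt{2} \cdot 131 - 1064} = \frac{1}{1441 \sqrt{2} - 1064} = \frac{1}{-1064 + 1441 \sqrt{2}}$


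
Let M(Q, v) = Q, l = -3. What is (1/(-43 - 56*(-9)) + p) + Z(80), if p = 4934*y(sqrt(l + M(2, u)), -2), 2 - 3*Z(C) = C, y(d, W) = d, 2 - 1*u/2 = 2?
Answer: -11985/461 + 4934*I ≈ -25.998 + 4934.0*I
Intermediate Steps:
u = 0 (u = 4 - 2*2 = 4 - 4 = 0)
Z(C) = 2/3 - C/3
p = 4934*I (p = 4934*sqrt(-3 + 2) = 4934*sqrt(-1) = 4934*I ≈ 4934.0*I)
(1/(-43 - 56*(-9)) + p) + Z(80) = (1/(-43 - 56*(-9)) + 4934*I) + (2/3 - 1/3*80) = (1/(-43 + 504) + 4934*I) + (2/3 - 80/3) = (1/461 + 4934*I) - 26 = -11985/461 + 4934*I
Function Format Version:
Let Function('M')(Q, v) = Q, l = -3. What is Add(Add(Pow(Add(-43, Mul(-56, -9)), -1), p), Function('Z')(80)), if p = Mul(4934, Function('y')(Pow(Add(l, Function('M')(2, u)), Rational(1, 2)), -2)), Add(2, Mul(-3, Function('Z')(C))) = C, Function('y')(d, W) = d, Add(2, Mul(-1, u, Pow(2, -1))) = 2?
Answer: Add(Rational(-11985, 461), Mul(4934, I)) ≈ Add(-25.998, Mul(4934.0, I))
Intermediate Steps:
u = 0 (u = Add(4, Mul(-2, 2)) = Add(4, -4) = 0)
Function('Z')(C) = Add(Rational(2, 3), Mul(Rational(-1, 3), C))
p = Mul(4934, I) (p = Mul(4934, Pow(Add(-3, 2), Rational(1, 2))) = Mul(4934, Pow(-1, Rational(1, 2))) = Mul(4934, I) ≈ Mul(4934.0, I))
Add(Add(Pow(Add(-43, Mul(-56, -9)), -1), p), Function('Z')(80)) = Add(Add(Pow(Add(-43, Mul(-56, -9)), -1), Mul(4934, I)), Add(Rational(2, 3), Mul(Rational(-1, 3), 80))) = Add(Add(Pow(Add(-43, 504), -1), Mul(4934, I)), Add(Rational(2, 3), Rational(-80, 3))) = Add(Add(Pow(461, -1), Mul(4934, I)), -26) = Add(Add(Rational(1, 461), Mul(4934, I)), -26) = Add(Rational(-11985, 461), Mul(4934, I))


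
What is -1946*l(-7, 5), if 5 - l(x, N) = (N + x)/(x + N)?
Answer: -7784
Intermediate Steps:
l(x, N) = 4 (l(x, N) = 5 - (N + x)/(x + N) = 5 - (N + x)/(N + x) = 5 - 1*1 = 5 - 1 = 4)
-1946*l(-7, 5) = -1946*4 = -7784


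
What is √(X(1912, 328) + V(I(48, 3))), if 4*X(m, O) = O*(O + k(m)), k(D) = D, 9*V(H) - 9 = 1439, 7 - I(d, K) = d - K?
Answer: 2*√413642/3 ≈ 428.77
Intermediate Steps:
I(d, K) = 7 + K - d (I(d, K) = 7 - (d - K) = 7 + (K - d) = 7 + K - d)
V(H) = 1448/9 (V(H) = 1 + (⅑)*1439 = 1 + 1439/9 = 1448/9)
X(m, O) = O*(O + m)/4 (X(m, O) = (O*(O + m))/4 = O*(O + m)/4)
√(X(1912, 328) + V(I(48, 3))) = √((¼)*328*(328 + 1912) + 1448/9) = √((¼)*328*2240 + 1448/9) = √(183680 + 1448/9) = √(1654568/9) = 2*√413642/3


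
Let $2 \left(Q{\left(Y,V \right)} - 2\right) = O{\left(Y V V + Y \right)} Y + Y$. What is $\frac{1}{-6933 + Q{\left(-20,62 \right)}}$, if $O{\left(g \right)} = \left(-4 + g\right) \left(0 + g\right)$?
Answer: $- \frac{1}{59139182941} \approx -1.6909 \cdot 10^{-11}$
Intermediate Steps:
$O{\left(g \right)} = g \left(-4 + g\right)$ ($O{\left(g \right)} = \left(-4 + g\right) g = g \left(-4 + g\right)$)
$Q{\left(Y,V \right)} = 2 + \frac{Y}{2} + \frac{Y \left(Y + Y V^{2}\right) \left(-4 + Y + Y V^{2}\right)}{2}$ ($Q{\left(Y,V \right)} = 2 + \frac{\left(Y V V + Y\right) \left(-4 + \left(Y V V + Y\right)\right) Y + Y}{2} = 2 + \frac{\left(V Y V + Y\right) \left(-4 + \left(V Y V + Y\right)\right) Y + Y}{2} = 2 + \frac{\left(Y V^{2} + Y\right) \left(-4 + \left(Y V^{2} + Y\right)\right) Y + Y}{2} = 2 + \frac{\left(Y + Y V^{2}\right) \left(-4 + \left(Y + Y V^{2}\right)\right) Y + Y}{2} = 2 + \frac{\left(Y + Y V^{2}\right) \left(-4 + Y + Y V^{2}\right) Y + Y}{2} = 2 + \frac{Y \left(Y + Y V^{2}\right) \left(-4 + Y + Y V^{2}\right) + Y}{2} = 2 + \frac{Y + Y \left(Y + Y V^{2}\right) \left(-4 + Y + Y V^{2}\right)}{2} = 2 + \left(\frac{Y}{2} + \frac{Y \left(Y + Y V^{2}\right) \left(-4 + Y + Y V^{2}\right)}{2}\right) = 2 + \frac{Y}{2} + \frac{Y \left(Y + Y V^{2}\right) \left(-4 + Y + Y V^{2}\right)}{2}$)
$\frac{1}{-6933 + Q{\left(-20,62 \right)}} = \frac{1}{-6933 + \left(2 + \frac{1}{2} \left(-20\right) + \frac{\left(-20\right)^{2} \left(1 + 62^{2}\right) \left(-4 - 20 \left(1 + 62^{2}\right)\right)}{2}\right)} = \frac{1}{-6933 + \left(2 - 10 + \frac{1}{2} \cdot 400 \left(1 + 3844\right) \left(-4 - 20 \left(1 + 3844\right)\right)\right)} = \frac{1}{-6933 + \left(2 - 10 + \frac{1}{2} \cdot 400 \cdot 3845 \left(-4 - 76900\right)\right)} = \frac{1}{-6933 + \left(2 - 10 + \frac{1}{2} \cdot 400 \cdot 3845 \left(-76904\right)\right)} = \frac{1}{-6933 - 59139176008} = \frac{1}{-59139182941} = - \frac{1}{59139182941}$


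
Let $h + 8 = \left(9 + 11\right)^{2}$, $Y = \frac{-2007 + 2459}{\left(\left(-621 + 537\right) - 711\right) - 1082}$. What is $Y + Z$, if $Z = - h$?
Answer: $- \frac{736236}{1877} \approx -392.24$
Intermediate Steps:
$Y = - \frac{452}{1877}$ ($Y = \frac{452}{\left(-84 - 711\right) - 1082} = \frac{452}{-795 - 1082} = \frac{452}{-1877} = 452 \left(- \frac{1}{1877}\right) = - \frac{452}{1877} \approx -0.24081$)
$h = 392$ ($h = -8 + \left(9 + 11\right)^{2} = -8 + 20^{2} = -8 + 400 = 392$)
$Z = -392$ ($Z = \left(-1\right) 392 = -392$)
$Y + Z = - \frac{452}{1877} - 392 = - \frac{736236}{1877}$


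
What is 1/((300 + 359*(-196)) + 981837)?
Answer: 1/911773 ≈ 1.0968e-6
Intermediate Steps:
1/((300 + 359*(-196)) + 981837) = 1/((300 - 70364) + 981837) = 1/(-70064 + 981837) = 1/911773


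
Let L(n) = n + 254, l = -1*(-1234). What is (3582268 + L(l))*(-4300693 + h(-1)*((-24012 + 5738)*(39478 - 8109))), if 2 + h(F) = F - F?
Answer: 4093271201757364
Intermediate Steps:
h(F) = -2 (h(F) = -2 + (F - F) = -2 + 0 = -2)
l = 1234
L(n) = 254 + n
(3582268 + L(l))*(-4300693 + h(-1)*((-24012 + 5738)*(39478 - 8109))) = (3582268 + (254 + 1234))*(-4300693 - 2*(-24012 + 5738)*(39478 - 8109)) = (3582268 + 1488)*(-4300693 - (-36548)*31369) = 3583756*(-4300693 - 2*(-573237106)) = 3583756*(-4300693 + 1146474212) = 3583756*1142173519 = 4093271201757364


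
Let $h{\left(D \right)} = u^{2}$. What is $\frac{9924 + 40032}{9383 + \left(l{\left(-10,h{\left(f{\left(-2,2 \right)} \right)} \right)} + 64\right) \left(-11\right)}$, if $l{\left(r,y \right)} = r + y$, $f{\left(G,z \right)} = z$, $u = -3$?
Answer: $\frac{24978}{4345} \approx 5.7487$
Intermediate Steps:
$h{\left(D \right)} = 9$ ($h{\left(D \right)} = \left(-3\right)^{2} = 9$)
$\frac{9924 + 40032}{9383 + \left(l{\left(-10,h{\left(f{\left(-2,2 \right)} \right)} \right)} + 64\right) \left(-11\right)} = \frac{9924 + 40032}{9383 + \left(\left(-10 + 9\right) + 64\right) \left(-11\right)} = \frac{49956}{9383 + \left(-1 + 64\right) \left(-11\right)} = \frac{49956}{9383 + 63 \left(-11\right)} = \frac{49956}{9383 - 693} = \frac{49956}{8690} = 49956 \cdot \frac{1}{8690} = \frac{24978}{4345}$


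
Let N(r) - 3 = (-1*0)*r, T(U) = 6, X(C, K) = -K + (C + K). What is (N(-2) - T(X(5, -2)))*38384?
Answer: -115152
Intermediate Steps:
X(C, K) = C
N(r) = 3 (N(r) = 3 + (-1*0)*r = 3 + 0*r = 3 + 0 = 3)
(N(-2) - T(X(5, -2)))*38384 = (3 - 1*6)*38384 = (3 - 6)*38384 = -3*38384 = -115152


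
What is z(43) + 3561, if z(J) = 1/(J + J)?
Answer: 306247/86 ≈ 3561.0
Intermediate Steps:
z(J) = 1/(2*J)
z(43) + 3561 = (½)/43 + 3561 = (½)*(1/43) + 3561 = 1/86 + 3561 = 306247/86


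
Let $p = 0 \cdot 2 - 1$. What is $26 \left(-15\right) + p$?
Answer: $-391$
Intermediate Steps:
$p = -1$ ($p = 0 - 1 = -1$)
$26 \left(-15\right) + p = 26 \left(-15\right) - 1 = -390 - 1 = -391$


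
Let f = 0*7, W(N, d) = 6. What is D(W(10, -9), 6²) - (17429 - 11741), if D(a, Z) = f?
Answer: -5688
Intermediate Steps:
f = 0
D(a, Z) = 0
D(W(10, -9), 6²) - (17429 - 11741) = 0 - (17429 - 11741) = 0 - 1*5688 = 0 - 5688 = -5688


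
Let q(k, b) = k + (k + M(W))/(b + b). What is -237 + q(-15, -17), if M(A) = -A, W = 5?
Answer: -4274/17 ≈ -251.41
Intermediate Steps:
q(k, b) = k + (-5 + k)/(2*b) (q(k, b) = k + (k - 1*5)/(b + b) = k + (k - 5)/((2*b)) = k + (-5 + k)*(1/(2*b)) = k + (-5 + k)/(2*b))
-237 + q(-15, -17) = -237 + (1/2)*(-5 - 15 + 2*(-17)*(-15))/(-17) = -237 + (1/2)*(-1/17)*(-5 - 15 + 510) = -237 + (1/2)*(-1/17)*490 = -237 - 245/17 = -4274/17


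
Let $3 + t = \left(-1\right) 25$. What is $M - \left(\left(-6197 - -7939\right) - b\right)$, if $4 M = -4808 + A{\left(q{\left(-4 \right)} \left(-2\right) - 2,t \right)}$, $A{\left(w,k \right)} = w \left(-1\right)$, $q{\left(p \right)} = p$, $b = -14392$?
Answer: $- \frac{34675}{2} \approx -17338.0$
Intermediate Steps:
$t = -28$ ($t = -3 - 25 = -28$)
$A{\left(w,k \right)} = - w$
$M = - \frac{2407}{2}$ ($M = \frac{-4808 - \left(\left(-4\right) \left(-2\right) - 2\right)}{4} = \frac{-4808 - \left(8 - 2\right)}{4} = \frac{-4808 - 6}{4} = \frac{1}{4} \left(-4814\right) = - \frac{2407}{2} \approx -1203.5$)
$M - \left(\left(-6197 - -7939\right) - b\right) = - \frac{2407}{2} - \left(\left(-6197 - -7939\right) - -14392\right) = - \frac{2407}{2} - \left(\left(-6197 + 7939\right) + 14392\right) = - \frac{2407}{2} - \left(1742 + 14392\right) = - \frac{2407}{2} - 16134 = - \frac{34675}{2}$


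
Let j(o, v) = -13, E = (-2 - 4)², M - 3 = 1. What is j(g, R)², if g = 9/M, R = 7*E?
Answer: 169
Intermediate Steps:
M = 4 (M = 3 + 1 = 4)
E = 36 (E = (-6)² = 36)
R = 252 (R = 7*36 = 252)
g = 9/4 ≈ 2.2500
j(g, R)² = (-13)² = 169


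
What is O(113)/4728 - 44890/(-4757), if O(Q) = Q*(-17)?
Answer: 3031369/335688 ≈ 9.0303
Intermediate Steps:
O(Q) = -17*Q
O(113)/4728 - 44890/(-4757) = -17*113/4728 - 44890/(-4757) = -1921*1/4728 - 44890*(-1/4757) = -1921/4728 + 670/71 = 3031369/335688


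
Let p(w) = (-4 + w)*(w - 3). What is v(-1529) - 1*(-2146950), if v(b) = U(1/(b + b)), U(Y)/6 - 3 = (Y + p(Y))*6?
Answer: 5020279928541/2337841 ≈ 2.1474e+6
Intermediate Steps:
p(w) = (-4 + w)*(-3 + w)
U(Y) = 450 - 216*Y + 36*Y² (U(Y) = 18 + 6*((Y + (12 + Y² - 7*Y))*6) = 18 + 6*((12 + Y² - 6*Y)*6) = 18 + 6*(72 - 36*Y + 6*Y²) = 18 + (432 - 216*Y + 36*Y²) = 450 - 216*Y + 36*Y²)
v(b) = 450 - 108/b + 9/b² (v(b) = 450 - 216/(b + b) + 36*(1/(b + b))² = 450 - 216*1/(2*b) + 36*(1/(2*b))² = 450 - 108/b + 36*(1/(2*b))² = 450 - 108/b + 36*(1/(4*b²)) = 450 - 108/b + 9/b²)
v(-1529) - 1*(-2146950) = (450 - 108/(-1529) + 9/(-1529)²) - 1*(-2146950) = (450 - 108*(-1/1529) + 9*(1/2337841)) + 2146950 = (450 + 108/1529 + 9/2337841) + 2146950 = 1052193591/2337841 + 2146950 = 5020279928541/2337841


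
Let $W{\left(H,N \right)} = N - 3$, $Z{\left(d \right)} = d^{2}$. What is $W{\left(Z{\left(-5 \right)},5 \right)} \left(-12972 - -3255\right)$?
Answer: $-19434$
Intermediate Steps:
$W{\left(H,N \right)} = -3 + N$ ($W{\left(H,N \right)} = N - 3 = -3 + N$)
$W{\left(Z{\left(-5 \right)},5 \right)} \left(-12972 - -3255\right) = \left(-3 + 5\right) \left(-12972 - -3255\right) = 2 \left(-12972 + 3255\right) = 2 \left(-9717\right) = -19434$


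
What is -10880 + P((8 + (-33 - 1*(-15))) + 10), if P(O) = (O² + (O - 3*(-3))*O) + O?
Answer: -10880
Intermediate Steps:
P(O) = O + O² + O*(9 + O) (P(O) = (O² + (O + 9)*O) + O = (O² + (9 + O)*O) + O = (O² + O*(9 + O)) + O = O + O² + O*(9 + O))
-10880 + P((8 + (-33 - 1*(-15))) + 10) = -10880 + 2*((8 + (-33 - 1*(-15))) + 10)*(5 + ((8 + (-33 - 1*(-15))) + 10)) = -10880 + 2*((8 + (-33 + 15)) + 10)*(5 + ((8 + (-33 + 15)) + 10)) = -10880 + 2*((8 - 18) + 10)*(5 + ((8 - 18) + 10)) = -10880 + 2*(-10 + 10)*(5 + (-10 + 10)) = -10880 + 2*0*(5 + 0) = -10880 + 2*0*5 = -10880 + 0 = -10880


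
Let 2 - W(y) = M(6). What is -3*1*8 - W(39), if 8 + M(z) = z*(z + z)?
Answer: 38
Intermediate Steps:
M(z) = -8 + 2*z² (M(z) = -8 + z*(z + z) = -8 + z*(2*z) = -8 + 2*z²)
W(y) = -62 (W(y) = 2 - (-8 + 2*6²) = 2 - (-8 + 2*36) = 2 - (-8 + 72) = 2 - 1*64 = 2 - 64 = -62)
-3*1*8 - W(39) = -3*1*8 - 1*(-62) = -3*8 + 62 = -24 + 62 = 38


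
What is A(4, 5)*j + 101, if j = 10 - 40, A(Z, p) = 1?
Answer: 71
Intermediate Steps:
j = -30
A(4, 5)*j + 101 = 1*(-30) + 101 = -30 + 101 = 71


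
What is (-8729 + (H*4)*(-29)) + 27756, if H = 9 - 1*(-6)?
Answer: 17287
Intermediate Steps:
H = 15 (H = 9 + 6 = 15)
(-8729 + (H*4)*(-29)) + 27756 = (-8729 + (15*4)*(-29)) + 27756 = (-8729 + 60*(-29)) + 27756 = (-8729 - 1740) + 27756 = -10469 + 27756 = 17287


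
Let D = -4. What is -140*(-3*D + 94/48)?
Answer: -11725/6 ≈ -1954.2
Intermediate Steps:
-140*(-3*D + 94/48) = -140*(-3*(-4) + 94/48) = -140*(12 + 94*(1/48)) = -140*(12 + 47/24) = -140*335/24 = -11725/6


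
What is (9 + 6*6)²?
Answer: 2025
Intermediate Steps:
(9 + 6*6)² = (9 + 36)² = 45² = 2025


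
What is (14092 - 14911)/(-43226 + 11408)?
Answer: 273/10606 ≈ 0.025740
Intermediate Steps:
(14092 - 14911)/(-43226 + 11408) = -819/(-31818) = -819*(-1/31818) = 273/10606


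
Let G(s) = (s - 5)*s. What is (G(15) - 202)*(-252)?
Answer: 13104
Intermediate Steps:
G(s) = s*(-5 + s) (G(s) = (-5 + s)*s = s*(-5 + s))
(G(15) - 202)*(-252) = (15*(-5 + 15) - 202)*(-252) = (15*10 - 202)*(-252) = (150 - 202)*(-252) = -52*(-252) = 13104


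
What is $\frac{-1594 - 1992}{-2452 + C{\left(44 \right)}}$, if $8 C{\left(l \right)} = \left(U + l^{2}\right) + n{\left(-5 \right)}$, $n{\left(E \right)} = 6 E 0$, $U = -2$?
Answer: $\frac{14344}{8841} \approx 1.6224$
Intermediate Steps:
$n{\left(E \right)} = 0$
$C{\left(l \right)} = - \frac{1}{4} + \frac{l^{2}}{8}$ ($C{\left(l \right)} = \frac{\left(-2 + l^{2}\right) + 0}{8} = \frac{-2 + l^{2}}{8} = - \frac{1}{4} + \frac{l^{2}}{8}$)
$\frac{-1594 - 1992}{-2452 + C{\left(44 \right)}} = \frac{-1594 - 1992}{-2452 - \left(\frac{1}{4} - \frac{44^{2}}{8}\right)} = - \frac{3586}{-2452 + \left(- \frac{1}{4} + \frac{1}{8} \cdot 1936\right)} = - \frac{3586}{-2452 + \left(- \frac{1}{4} + 242\right)} = - \frac{3586}{-2452 + \frac{967}{4}} = - \frac{3586}{- \frac{8841}{4}} = \left(-3586\right) \left(- \frac{4}{8841}\right) = \frac{14344}{8841}$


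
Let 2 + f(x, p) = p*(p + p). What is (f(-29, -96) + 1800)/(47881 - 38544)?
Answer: 20230/9337 ≈ 2.1666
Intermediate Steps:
f(x, p) = -2 + 2*p² (f(x, p) = -2 + p*(p + p) = -2 + p*(2*p) = -2 + 2*p²)
(f(-29, -96) + 1800)/(47881 - 38544) = ((-2 + 2*(-96)²) + 1800)/(47881 - 38544) = ((-2 + 2*9216) + 1800)/9337 = ((-2 + 18432) + 1800)*(1/9337) = (18430 + 1800)*(1/9337) = 20230*(1/9337) = 20230/9337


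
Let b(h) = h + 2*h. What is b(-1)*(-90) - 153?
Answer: 117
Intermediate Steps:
b(h) = 3*h
b(-1)*(-90) - 153 = (3*(-1))*(-90) - 153 = -3*(-90) - 153 = 270 - 153 = 117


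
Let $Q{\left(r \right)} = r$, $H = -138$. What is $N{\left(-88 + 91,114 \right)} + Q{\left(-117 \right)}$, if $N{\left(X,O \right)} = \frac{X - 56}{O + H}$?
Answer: $- \frac{2755}{24} \approx -114.79$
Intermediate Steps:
$N{\left(X,O \right)} = \frac{-56 + X}{-138 + O}$ ($N{\left(X,O \right)} = \frac{X - 56}{O - 138} = \frac{-56 + X}{-138 + O}$)
$N{\left(-88 + 91,114 \right)} + Q{\left(-117 \right)} = \frac{-56 + \left(-88 + 91\right)}{-138 + 114} - 117 = \frac{-56 + 3}{-24} - 117 = \left(- \frac{1}{24}\right) \left(-53\right) - 117 = \frac{53}{24} - 117 = - \frac{2755}{24}$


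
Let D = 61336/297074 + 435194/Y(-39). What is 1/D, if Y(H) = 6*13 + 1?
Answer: 11734423/64644833950 ≈ 0.00018152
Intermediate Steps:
Y(H) = 79 (Y(H) = 78 + 1 = 79)
D = 64644833950/11734423 (D = 61336/297074 + 435194/79 = 61336*(1/297074) + 435194*(1/79) = 30668/148537 + 435194/79 = 64644833950/11734423 ≈ 5509.0)
1/D = 1/(64644833950/11734423) = 11734423/64644833950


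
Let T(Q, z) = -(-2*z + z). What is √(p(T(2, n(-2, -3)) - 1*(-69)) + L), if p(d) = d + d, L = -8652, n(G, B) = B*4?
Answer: I*√8538 ≈ 92.401*I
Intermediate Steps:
n(G, B) = 4*B
T(Q, z) = z (T(Q, z) = -(-1)*z = z)
p(d) = 2*d
√(p(T(2, n(-2, -3)) - 1*(-69)) + L) = √(2*(4*(-3) - 1*(-69)) - 8652) = √(2*(-12 + 69) - 8652) = √(2*57 - 8652) = √(114 - 8652) = √(-8538) = I*√8538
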